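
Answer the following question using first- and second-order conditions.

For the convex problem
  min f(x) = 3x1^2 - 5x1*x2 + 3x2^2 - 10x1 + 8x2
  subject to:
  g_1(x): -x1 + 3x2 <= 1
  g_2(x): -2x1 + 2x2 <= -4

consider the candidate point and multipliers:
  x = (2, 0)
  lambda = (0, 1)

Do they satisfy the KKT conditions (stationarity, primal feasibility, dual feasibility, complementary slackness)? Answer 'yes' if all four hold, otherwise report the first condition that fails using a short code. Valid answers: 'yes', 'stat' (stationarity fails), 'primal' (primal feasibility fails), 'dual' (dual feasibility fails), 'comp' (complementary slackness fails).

Gradient of f: grad f(x) = Q x + c = (2, -2)
Constraint values g_i(x) = a_i^T x - b_i:
  g_1((2, 0)) = -3
  g_2((2, 0)) = 0
Stationarity residual: grad f(x) + sum_i lambda_i a_i = (0, 0)
  -> stationarity OK
Primal feasibility (all g_i <= 0): OK
Dual feasibility (all lambda_i >= 0): OK
Complementary slackness (lambda_i * g_i(x) = 0 for all i): OK

Verdict: yes, KKT holds.

yes


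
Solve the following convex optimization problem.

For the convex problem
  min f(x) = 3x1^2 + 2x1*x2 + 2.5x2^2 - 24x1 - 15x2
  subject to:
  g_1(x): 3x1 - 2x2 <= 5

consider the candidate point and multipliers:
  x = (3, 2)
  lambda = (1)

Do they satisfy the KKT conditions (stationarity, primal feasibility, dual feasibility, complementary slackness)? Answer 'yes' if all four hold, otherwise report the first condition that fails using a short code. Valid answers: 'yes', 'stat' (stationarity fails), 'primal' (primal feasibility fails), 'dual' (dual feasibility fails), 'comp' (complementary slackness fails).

Gradient of f: grad f(x) = Q x + c = (-2, 1)
Constraint values g_i(x) = a_i^T x - b_i:
  g_1((3, 2)) = 0
Stationarity residual: grad f(x) + sum_i lambda_i a_i = (1, -1)
  -> stationarity FAILS
Primal feasibility (all g_i <= 0): OK
Dual feasibility (all lambda_i >= 0): OK
Complementary slackness (lambda_i * g_i(x) = 0 for all i): OK

Verdict: the first failing condition is stationarity -> stat.

stat


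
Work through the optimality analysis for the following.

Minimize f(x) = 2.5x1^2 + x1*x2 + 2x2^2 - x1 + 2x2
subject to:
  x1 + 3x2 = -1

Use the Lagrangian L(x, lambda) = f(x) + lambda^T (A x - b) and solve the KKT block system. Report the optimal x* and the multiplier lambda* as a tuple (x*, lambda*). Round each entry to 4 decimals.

Form the Lagrangian:
  L(x, lambda) = (1/2) x^T Q x + c^T x + lambda^T (A x - b)
Stationarity (grad_x L = 0): Q x + c + A^T lambda = 0.
Primal feasibility: A x = b.

This gives the KKT block system:
  [ Q   A^T ] [ x     ]   [-c ]
  [ A    0  ] [ lambda ] = [ b ]

Solving the linear system:
  x*      = (0.3256, -0.4419)
  lambda* = (-0.186)
  f(x*)   = -0.6977

x* = (0.3256, -0.4419), lambda* = (-0.186)


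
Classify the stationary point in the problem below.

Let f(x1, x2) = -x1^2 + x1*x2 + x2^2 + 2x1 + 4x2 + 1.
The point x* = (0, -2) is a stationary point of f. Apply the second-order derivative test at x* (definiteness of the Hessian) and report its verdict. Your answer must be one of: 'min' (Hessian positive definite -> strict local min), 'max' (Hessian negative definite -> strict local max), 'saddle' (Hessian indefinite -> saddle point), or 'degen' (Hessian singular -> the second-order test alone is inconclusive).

Compute the Hessian H = grad^2 f:
  H = [[-2, 1], [1, 2]]
Verify stationarity: grad f(x*) = H x* + g = (0, 0).
Eigenvalues of H: -2.2361, 2.2361.
Eigenvalues have mixed signs, so H is indefinite -> x* is a saddle point.

saddle


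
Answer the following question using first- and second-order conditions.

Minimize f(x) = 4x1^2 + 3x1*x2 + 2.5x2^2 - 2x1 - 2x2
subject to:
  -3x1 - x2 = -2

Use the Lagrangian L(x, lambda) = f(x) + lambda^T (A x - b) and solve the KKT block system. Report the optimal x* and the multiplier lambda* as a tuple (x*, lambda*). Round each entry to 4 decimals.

Form the Lagrangian:
  L(x, lambda) = (1/2) x^T Q x + c^T x + lambda^T (A x - b)
Stationarity (grad_x L = 0): Q x + c + A^T lambda = 0.
Primal feasibility: A x = b.

This gives the KKT block system:
  [ Q   A^T ] [ x     ]   [-c ]
  [ A    0  ] [ lambda ] = [ b ]

Solving the linear system:
  x*      = (0.5714, 0.2857)
  lambda* = (1.1429)
  f(x*)   = 0.2857

x* = (0.5714, 0.2857), lambda* = (1.1429)


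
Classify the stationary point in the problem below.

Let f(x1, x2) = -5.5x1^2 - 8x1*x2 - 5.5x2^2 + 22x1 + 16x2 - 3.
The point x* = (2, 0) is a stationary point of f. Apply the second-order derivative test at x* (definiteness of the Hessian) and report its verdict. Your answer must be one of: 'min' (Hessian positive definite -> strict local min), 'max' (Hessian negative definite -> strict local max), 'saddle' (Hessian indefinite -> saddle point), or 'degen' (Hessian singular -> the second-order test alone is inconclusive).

Compute the Hessian H = grad^2 f:
  H = [[-11, -8], [-8, -11]]
Verify stationarity: grad f(x*) = H x* + g = (0, 0).
Eigenvalues of H: -19, -3.
Both eigenvalues < 0, so H is negative definite -> x* is a strict local max.

max


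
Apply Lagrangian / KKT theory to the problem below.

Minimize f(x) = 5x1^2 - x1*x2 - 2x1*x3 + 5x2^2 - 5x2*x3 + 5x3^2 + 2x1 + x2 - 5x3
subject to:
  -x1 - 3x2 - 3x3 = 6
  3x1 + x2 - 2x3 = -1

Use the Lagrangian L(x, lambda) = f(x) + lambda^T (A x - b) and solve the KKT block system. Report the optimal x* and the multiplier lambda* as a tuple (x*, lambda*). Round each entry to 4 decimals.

Form the Lagrangian:
  L(x, lambda) = (1/2) x^T Q x + c^T x + lambda^T (A x - b)
Stationarity (grad_x L = 0): Q x + c + A^T lambda = 0.
Primal feasibility: A x = b.

This gives the KKT block system:
  [ Q   A^T ] [ x     ]   [-c ]
  [ A    0  ] [ lambda ] = [ b ]

Solving the linear system:
  x*      = (-0.5035, -1.0513, -0.7809)
  lambda* = (-1.8617, -0.48)
  f(x*)   = 6.2683

x* = (-0.5035, -1.0513, -0.7809), lambda* = (-1.8617, -0.48)


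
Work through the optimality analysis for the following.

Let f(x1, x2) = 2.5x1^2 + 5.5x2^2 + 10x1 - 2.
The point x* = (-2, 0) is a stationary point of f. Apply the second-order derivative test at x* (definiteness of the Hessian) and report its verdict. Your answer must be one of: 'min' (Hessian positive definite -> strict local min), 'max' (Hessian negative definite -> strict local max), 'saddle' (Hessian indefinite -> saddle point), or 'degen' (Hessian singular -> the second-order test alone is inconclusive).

Compute the Hessian H = grad^2 f:
  H = [[5, 0], [0, 11]]
Verify stationarity: grad f(x*) = H x* + g = (0, 0).
Eigenvalues of H: 5, 11.
Both eigenvalues > 0, so H is positive definite -> x* is a strict local min.

min


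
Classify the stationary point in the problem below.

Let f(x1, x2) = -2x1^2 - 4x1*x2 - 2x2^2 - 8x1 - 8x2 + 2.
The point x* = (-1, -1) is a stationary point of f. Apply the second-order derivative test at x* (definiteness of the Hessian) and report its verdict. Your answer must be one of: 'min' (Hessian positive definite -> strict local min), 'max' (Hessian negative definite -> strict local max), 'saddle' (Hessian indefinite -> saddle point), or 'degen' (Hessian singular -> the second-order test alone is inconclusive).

Compute the Hessian H = grad^2 f:
  H = [[-4, -4], [-4, -4]]
Verify stationarity: grad f(x*) = H x* + g = (0, 0).
Eigenvalues of H: -8, 0.
H has a zero eigenvalue (singular; negative semidefinite but not definite), so H is neither positive definite, negative definite, nor indefinite. The second-order test alone is inconclusive -> degen.
(Indeed, f is constant along the null direction of H through x*, so x* is not a strict local extremum.)

degen


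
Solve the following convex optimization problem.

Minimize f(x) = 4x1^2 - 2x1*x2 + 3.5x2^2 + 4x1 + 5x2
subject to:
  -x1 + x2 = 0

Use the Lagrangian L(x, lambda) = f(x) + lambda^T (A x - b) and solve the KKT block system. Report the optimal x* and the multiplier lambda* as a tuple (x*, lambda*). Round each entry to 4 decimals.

Form the Lagrangian:
  L(x, lambda) = (1/2) x^T Q x + c^T x + lambda^T (A x - b)
Stationarity (grad_x L = 0): Q x + c + A^T lambda = 0.
Primal feasibility: A x = b.

This gives the KKT block system:
  [ Q   A^T ] [ x     ]   [-c ]
  [ A    0  ] [ lambda ] = [ b ]

Solving the linear system:
  x*      = (-0.8182, -0.8182)
  lambda* = (-0.9091)
  f(x*)   = -3.6818

x* = (-0.8182, -0.8182), lambda* = (-0.9091)


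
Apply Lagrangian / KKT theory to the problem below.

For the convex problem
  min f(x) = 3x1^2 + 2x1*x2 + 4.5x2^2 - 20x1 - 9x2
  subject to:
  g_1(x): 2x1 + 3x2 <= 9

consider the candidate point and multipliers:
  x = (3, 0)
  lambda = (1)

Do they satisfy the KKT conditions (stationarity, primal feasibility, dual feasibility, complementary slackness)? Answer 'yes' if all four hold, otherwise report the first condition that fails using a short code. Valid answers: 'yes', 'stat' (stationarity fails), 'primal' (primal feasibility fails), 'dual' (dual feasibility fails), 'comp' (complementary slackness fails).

Gradient of f: grad f(x) = Q x + c = (-2, -3)
Constraint values g_i(x) = a_i^T x - b_i:
  g_1((3, 0)) = -3
Stationarity residual: grad f(x) + sum_i lambda_i a_i = (0, 0)
  -> stationarity OK
Primal feasibility (all g_i <= 0): OK
Dual feasibility (all lambda_i >= 0): OK
Complementary slackness (lambda_i * g_i(x) = 0 for all i): FAILS

Verdict: the first failing condition is complementary_slackness -> comp.

comp


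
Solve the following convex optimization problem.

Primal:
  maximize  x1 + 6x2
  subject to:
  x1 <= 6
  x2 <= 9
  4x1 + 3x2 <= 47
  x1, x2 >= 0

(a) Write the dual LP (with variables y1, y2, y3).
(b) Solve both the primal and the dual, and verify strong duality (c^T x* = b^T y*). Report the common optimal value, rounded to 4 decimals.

The standard primal-dual pair for 'max c^T x s.t. A x <= b, x >= 0' is:
  Dual:  min b^T y  s.t.  A^T y >= c,  y >= 0.

So the dual LP is:
  minimize  6y1 + 9y2 + 47y3
  subject to:
    y1 + 4y3 >= 1
    y2 + 3y3 >= 6
    y1, y2, y3 >= 0

Solving the primal: x* = (5, 9).
  primal value c^T x* = 59.
Solving the dual: y* = (0, 5.25, 0.25).
  dual value b^T y* = 59.
Strong duality: c^T x* = b^T y*. Confirmed.

59


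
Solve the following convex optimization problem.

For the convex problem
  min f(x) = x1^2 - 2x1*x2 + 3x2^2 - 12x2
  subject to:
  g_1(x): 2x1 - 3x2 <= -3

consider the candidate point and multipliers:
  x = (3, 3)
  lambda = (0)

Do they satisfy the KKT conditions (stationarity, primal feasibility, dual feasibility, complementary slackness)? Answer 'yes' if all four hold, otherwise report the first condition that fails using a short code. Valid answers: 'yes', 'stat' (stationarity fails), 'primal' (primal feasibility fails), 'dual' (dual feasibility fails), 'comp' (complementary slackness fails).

Gradient of f: grad f(x) = Q x + c = (0, 0)
Constraint values g_i(x) = a_i^T x - b_i:
  g_1((3, 3)) = 0
Stationarity residual: grad f(x) + sum_i lambda_i a_i = (0, 0)
  -> stationarity OK
Primal feasibility (all g_i <= 0): OK
Dual feasibility (all lambda_i >= 0): OK
Complementary slackness (lambda_i * g_i(x) = 0 for all i): OK

Verdict: yes, KKT holds.

yes


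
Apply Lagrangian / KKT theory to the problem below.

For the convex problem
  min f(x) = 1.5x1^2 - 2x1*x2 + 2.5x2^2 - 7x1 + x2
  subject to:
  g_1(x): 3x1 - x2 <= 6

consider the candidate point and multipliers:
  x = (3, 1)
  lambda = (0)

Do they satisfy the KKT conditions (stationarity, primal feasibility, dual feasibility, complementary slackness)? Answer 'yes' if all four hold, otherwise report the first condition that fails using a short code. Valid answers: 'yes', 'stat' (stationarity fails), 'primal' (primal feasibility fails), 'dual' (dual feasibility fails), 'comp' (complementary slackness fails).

Gradient of f: grad f(x) = Q x + c = (0, 0)
Constraint values g_i(x) = a_i^T x - b_i:
  g_1((3, 1)) = 2
Stationarity residual: grad f(x) + sum_i lambda_i a_i = (0, 0)
  -> stationarity OK
Primal feasibility (all g_i <= 0): FAILS
Dual feasibility (all lambda_i >= 0): OK
Complementary slackness (lambda_i * g_i(x) = 0 for all i): OK

Verdict: the first failing condition is primal_feasibility -> primal.

primal


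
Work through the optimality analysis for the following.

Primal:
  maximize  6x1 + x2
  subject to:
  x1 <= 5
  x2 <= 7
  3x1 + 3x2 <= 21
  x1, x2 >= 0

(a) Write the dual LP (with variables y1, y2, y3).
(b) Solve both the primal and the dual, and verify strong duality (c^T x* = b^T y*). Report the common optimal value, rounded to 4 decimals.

The standard primal-dual pair for 'max c^T x s.t. A x <= b, x >= 0' is:
  Dual:  min b^T y  s.t.  A^T y >= c,  y >= 0.

So the dual LP is:
  minimize  5y1 + 7y2 + 21y3
  subject to:
    y1 + 3y3 >= 6
    y2 + 3y3 >= 1
    y1, y2, y3 >= 0

Solving the primal: x* = (5, 2).
  primal value c^T x* = 32.
Solving the dual: y* = (5, 0, 0.3333).
  dual value b^T y* = 32.
Strong duality: c^T x* = b^T y*. Confirmed.

32


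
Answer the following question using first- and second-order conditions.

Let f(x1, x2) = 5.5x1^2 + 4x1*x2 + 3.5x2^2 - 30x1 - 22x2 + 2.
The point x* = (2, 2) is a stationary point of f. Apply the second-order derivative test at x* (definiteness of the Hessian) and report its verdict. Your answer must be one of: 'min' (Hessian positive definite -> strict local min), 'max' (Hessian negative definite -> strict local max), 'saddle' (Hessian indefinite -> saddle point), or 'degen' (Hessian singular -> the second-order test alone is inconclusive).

Compute the Hessian H = grad^2 f:
  H = [[11, 4], [4, 7]]
Verify stationarity: grad f(x*) = H x* + g = (0, 0).
Eigenvalues of H: 4.5279, 13.4721.
Both eigenvalues > 0, so H is positive definite -> x* is a strict local min.

min


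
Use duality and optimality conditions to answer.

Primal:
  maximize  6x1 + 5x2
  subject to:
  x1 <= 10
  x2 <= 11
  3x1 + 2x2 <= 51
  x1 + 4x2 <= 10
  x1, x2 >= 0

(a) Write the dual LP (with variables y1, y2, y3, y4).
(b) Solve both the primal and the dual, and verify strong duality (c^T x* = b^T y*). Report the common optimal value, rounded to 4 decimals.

The standard primal-dual pair for 'max c^T x s.t. A x <= b, x >= 0' is:
  Dual:  min b^T y  s.t.  A^T y >= c,  y >= 0.

So the dual LP is:
  minimize  10y1 + 11y2 + 51y3 + 10y4
  subject to:
    y1 + 3y3 + y4 >= 6
    y2 + 2y3 + 4y4 >= 5
    y1, y2, y3, y4 >= 0

Solving the primal: x* = (10, 0).
  primal value c^T x* = 60.
Solving the dual: y* = (4.75, 0, 0, 1.25).
  dual value b^T y* = 60.
Strong duality: c^T x* = b^T y*. Confirmed.

60


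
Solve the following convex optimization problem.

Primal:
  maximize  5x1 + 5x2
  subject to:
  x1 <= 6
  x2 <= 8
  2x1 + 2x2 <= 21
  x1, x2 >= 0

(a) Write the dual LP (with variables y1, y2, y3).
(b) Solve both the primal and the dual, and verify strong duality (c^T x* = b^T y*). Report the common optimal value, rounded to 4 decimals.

The standard primal-dual pair for 'max c^T x s.t. A x <= b, x >= 0' is:
  Dual:  min b^T y  s.t.  A^T y >= c,  y >= 0.

So the dual LP is:
  minimize  6y1 + 8y2 + 21y3
  subject to:
    y1 + 2y3 >= 5
    y2 + 2y3 >= 5
    y1, y2, y3 >= 0

Solving the primal: x* = (2.5, 8).
  primal value c^T x* = 52.5.
Solving the dual: y* = (0, 0, 2.5).
  dual value b^T y* = 52.5.
Strong duality: c^T x* = b^T y*. Confirmed.

52.5


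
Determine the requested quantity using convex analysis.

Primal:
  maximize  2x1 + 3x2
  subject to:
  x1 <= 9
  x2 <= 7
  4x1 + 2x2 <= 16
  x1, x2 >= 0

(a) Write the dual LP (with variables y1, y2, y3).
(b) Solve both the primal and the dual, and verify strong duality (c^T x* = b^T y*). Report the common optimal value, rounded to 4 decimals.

The standard primal-dual pair for 'max c^T x s.t. A x <= b, x >= 0' is:
  Dual:  min b^T y  s.t.  A^T y >= c,  y >= 0.

So the dual LP is:
  minimize  9y1 + 7y2 + 16y3
  subject to:
    y1 + 4y3 >= 2
    y2 + 2y3 >= 3
    y1, y2, y3 >= 0

Solving the primal: x* = (0.5, 7).
  primal value c^T x* = 22.
Solving the dual: y* = (0, 2, 0.5).
  dual value b^T y* = 22.
Strong duality: c^T x* = b^T y*. Confirmed.

22


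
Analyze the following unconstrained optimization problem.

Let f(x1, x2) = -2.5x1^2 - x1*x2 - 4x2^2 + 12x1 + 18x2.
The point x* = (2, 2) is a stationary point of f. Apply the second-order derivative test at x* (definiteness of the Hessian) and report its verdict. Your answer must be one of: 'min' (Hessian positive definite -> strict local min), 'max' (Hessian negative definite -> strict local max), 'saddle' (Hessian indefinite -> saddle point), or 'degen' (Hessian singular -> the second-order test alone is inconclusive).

Compute the Hessian H = grad^2 f:
  H = [[-5, -1], [-1, -8]]
Verify stationarity: grad f(x*) = H x* + g = (0, 0).
Eigenvalues of H: -8.3028, -4.6972.
Both eigenvalues < 0, so H is negative definite -> x* is a strict local max.

max


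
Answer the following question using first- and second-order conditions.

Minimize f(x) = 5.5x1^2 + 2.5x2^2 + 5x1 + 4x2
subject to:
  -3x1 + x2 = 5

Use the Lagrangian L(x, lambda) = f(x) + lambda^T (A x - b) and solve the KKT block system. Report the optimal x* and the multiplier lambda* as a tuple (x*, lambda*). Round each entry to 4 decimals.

Form the Lagrangian:
  L(x, lambda) = (1/2) x^T Q x + c^T x + lambda^T (A x - b)
Stationarity (grad_x L = 0): Q x + c + A^T lambda = 0.
Primal feasibility: A x = b.

This gives the KKT block system:
  [ Q   A^T ] [ x     ]   [-c ]
  [ A    0  ] [ lambda ] = [ b ]

Solving the linear system:
  x*      = (-1.6429, 0.0714)
  lambda* = (-4.3571)
  f(x*)   = 6.9286

x* = (-1.6429, 0.0714), lambda* = (-4.3571)


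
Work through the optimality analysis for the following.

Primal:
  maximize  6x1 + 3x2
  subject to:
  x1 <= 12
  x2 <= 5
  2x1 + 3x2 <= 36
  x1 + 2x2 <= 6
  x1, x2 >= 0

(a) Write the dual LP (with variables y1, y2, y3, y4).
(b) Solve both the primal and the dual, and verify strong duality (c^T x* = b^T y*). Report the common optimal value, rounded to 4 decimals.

The standard primal-dual pair for 'max c^T x s.t. A x <= b, x >= 0' is:
  Dual:  min b^T y  s.t.  A^T y >= c,  y >= 0.

So the dual LP is:
  minimize  12y1 + 5y2 + 36y3 + 6y4
  subject to:
    y1 + 2y3 + y4 >= 6
    y2 + 3y3 + 2y4 >= 3
    y1, y2, y3, y4 >= 0

Solving the primal: x* = (6, 0).
  primal value c^T x* = 36.
Solving the dual: y* = (0, 0, 0, 6).
  dual value b^T y* = 36.
Strong duality: c^T x* = b^T y*. Confirmed.

36


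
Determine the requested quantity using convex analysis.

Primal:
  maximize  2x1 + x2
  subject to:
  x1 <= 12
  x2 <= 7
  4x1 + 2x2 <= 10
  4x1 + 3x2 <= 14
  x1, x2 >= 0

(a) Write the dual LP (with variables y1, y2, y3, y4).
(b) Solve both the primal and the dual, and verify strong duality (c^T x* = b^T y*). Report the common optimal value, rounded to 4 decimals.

The standard primal-dual pair for 'max c^T x s.t. A x <= b, x >= 0' is:
  Dual:  min b^T y  s.t.  A^T y >= c,  y >= 0.

So the dual LP is:
  minimize  12y1 + 7y2 + 10y3 + 14y4
  subject to:
    y1 + 4y3 + 4y4 >= 2
    y2 + 2y3 + 3y4 >= 1
    y1, y2, y3, y4 >= 0

Solving the primal: x* = (0.5, 4).
  primal value c^T x* = 5.
Solving the dual: y* = (0, 0, 0.5, 0).
  dual value b^T y* = 5.
Strong duality: c^T x* = b^T y*. Confirmed.

5


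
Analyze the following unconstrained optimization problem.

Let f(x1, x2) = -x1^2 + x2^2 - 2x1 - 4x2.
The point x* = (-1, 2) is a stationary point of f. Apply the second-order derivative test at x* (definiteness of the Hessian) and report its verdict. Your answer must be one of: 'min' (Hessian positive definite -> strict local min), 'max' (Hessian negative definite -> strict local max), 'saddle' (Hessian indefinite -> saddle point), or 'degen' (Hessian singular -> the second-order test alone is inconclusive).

Compute the Hessian H = grad^2 f:
  H = [[-2, 0], [0, 2]]
Verify stationarity: grad f(x*) = H x* + g = (0, 0).
Eigenvalues of H: -2, 2.
Eigenvalues have mixed signs, so H is indefinite -> x* is a saddle point.

saddle


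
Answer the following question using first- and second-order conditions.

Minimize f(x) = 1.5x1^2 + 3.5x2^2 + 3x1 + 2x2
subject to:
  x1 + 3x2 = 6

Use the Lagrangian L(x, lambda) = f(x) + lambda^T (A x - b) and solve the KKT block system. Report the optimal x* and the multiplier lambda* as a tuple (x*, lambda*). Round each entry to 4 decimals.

Form the Lagrangian:
  L(x, lambda) = (1/2) x^T Q x + c^T x + lambda^T (A x - b)
Stationarity (grad_x L = 0): Q x + c + A^T lambda = 0.
Primal feasibility: A x = b.

This gives the KKT block system:
  [ Q   A^T ] [ x     ]   [-c ]
  [ A    0  ] [ lambda ] = [ b ]

Solving the linear system:
  x*      = (0.6176, 1.7941)
  lambda* = (-4.8529)
  f(x*)   = 17.2794

x* = (0.6176, 1.7941), lambda* = (-4.8529)


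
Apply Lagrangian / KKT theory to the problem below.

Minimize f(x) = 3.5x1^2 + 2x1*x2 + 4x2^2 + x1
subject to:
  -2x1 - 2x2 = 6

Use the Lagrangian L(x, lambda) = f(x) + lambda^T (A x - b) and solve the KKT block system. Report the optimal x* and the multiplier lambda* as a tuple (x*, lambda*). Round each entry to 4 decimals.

Form the Lagrangian:
  L(x, lambda) = (1/2) x^T Q x + c^T x + lambda^T (A x - b)
Stationarity (grad_x L = 0): Q x + c + A^T lambda = 0.
Primal feasibility: A x = b.

This gives the KKT block system:
  [ Q   A^T ] [ x     ]   [-c ]
  [ A    0  ] [ lambda ] = [ b ]

Solving the linear system:
  x*      = (-1.7273, -1.2727)
  lambda* = (-6.8182)
  f(x*)   = 19.5909

x* = (-1.7273, -1.2727), lambda* = (-6.8182)


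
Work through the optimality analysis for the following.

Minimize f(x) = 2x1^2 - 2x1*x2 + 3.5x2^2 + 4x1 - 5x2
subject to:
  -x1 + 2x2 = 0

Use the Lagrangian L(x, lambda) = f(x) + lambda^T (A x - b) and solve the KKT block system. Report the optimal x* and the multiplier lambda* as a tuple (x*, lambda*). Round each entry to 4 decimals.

Form the Lagrangian:
  L(x, lambda) = (1/2) x^T Q x + c^T x + lambda^T (A x - b)
Stationarity (grad_x L = 0): Q x + c + A^T lambda = 0.
Primal feasibility: A x = b.

This gives the KKT block system:
  [ Q   A^T ] [ x     ]   [-c ]
  [ A    0  ] [ lambda ] = [ b ]

Solving the linear system:
  x*      = (-0.4, -0.2)
  lambda* = (2.8)
  f(x*)   = -0.3

x* = (-0.4, -0.2), lambda* = (2.8)


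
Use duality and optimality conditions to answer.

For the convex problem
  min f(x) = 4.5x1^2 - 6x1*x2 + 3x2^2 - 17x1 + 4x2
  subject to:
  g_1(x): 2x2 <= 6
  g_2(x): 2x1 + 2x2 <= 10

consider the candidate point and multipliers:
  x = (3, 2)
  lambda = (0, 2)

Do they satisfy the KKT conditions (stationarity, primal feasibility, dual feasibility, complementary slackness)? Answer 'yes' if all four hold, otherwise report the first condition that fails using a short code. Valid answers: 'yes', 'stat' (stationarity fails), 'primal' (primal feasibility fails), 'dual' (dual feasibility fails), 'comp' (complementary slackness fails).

Gradient of f: grad f(x) = Q x + c = (-2, -2)
Constraint values g_i(x) = a_i^T x - b_i:
  g_1((3, 2)) = -2
  g_2((3, 2)) = 0
Stationarity residual: grad f(x) + sum_i lambda_i a_i = (2, 2)
  -> stationarity FAILS
Primal feasibility (all g_i <= 0): OK
Dual feasibility (all lambda_i >= 0): OK
Complementary slackness (lambda_i * g_i(x) = 0 for all i): OK

Verdict: the first failing condition is stationarity -> stat.

stat


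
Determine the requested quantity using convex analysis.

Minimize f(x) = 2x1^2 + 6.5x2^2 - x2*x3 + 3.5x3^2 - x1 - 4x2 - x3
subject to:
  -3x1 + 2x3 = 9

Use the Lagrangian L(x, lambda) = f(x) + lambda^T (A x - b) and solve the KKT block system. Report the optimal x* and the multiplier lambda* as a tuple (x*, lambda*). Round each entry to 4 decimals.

Form the Lagrangian:
  L(x, lambda) = (1/2) x^T Q x + c^T x + lambda^T (A x - b)
Stationarity (grad_x L = 0): Q x + c + A^T lambda = 0.
Primal feasibility: A x = b.

This gives the KKT block system:
  [ Q   A^T ] [ x     ]   [-c ]
  [ A    0  ] [ lambda ] = [ b ]

Solving the linear system:
  x*      = (-2.2358, 0.3959, 1.1464)
  lambda* = (-3.3143)
  f(x*)   = 14.6675

x* = (-2.2358, 0.3959, 1.1464), lambda* = (-3.3143)


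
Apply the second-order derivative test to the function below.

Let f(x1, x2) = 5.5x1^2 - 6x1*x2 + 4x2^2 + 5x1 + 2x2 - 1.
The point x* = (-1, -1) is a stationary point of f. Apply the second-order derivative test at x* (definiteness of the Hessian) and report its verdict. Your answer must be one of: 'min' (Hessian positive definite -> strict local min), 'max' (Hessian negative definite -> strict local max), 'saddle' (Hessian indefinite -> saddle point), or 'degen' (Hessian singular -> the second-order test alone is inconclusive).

Compute the Hessian H = grad^2 f:
  H = [[11, -6], [-6, 8]]
Verify stationarity: grad f(x*) = H x* + g = (0, 0).
Eigenvalues of H: 3.3153, 15.6847.
Both eigenvalues > 0, so H is positive definite -> x* is a strict local min.

min


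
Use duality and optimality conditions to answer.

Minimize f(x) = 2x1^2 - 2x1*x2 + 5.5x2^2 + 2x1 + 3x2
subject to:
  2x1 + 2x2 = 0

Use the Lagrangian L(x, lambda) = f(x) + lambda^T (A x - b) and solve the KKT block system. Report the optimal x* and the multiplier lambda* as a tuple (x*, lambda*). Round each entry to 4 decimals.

Form the Lagrangian:
  L(x, lambda) = (1/2) x^T Q x + c^T x + lambda^T (A x - b)
Stationarity (grad_x L = 0): Q x + c + A^T lambda = 0.
Primal feasibility: A x = b.

This gives the KKT block system:
  [ Q   A^T ] [ x     ]   [-c ]
  [ A    0  ] [ lambda ] = [ b ]

Solving the linear system:
  x*      = (0.0526, -0.0526)
  lambda* = (-1.1579)
  f(x*)   = -0.0263

x* = (0.0526, -0.0526), lambda* = (-1.1579)


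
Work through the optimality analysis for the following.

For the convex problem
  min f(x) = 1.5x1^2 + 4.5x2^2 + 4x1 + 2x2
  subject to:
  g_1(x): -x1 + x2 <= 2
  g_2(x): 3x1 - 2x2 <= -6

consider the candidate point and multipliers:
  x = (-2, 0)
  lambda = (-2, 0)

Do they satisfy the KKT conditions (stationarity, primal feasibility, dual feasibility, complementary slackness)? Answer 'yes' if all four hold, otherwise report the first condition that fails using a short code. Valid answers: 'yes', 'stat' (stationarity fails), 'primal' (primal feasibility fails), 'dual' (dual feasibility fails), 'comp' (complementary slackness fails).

Gradient of f: grad f(x) = Q x + c = (-2, 2)
Constraint values g_i(x) = a_i^T x - b_i:
  g_1((-2, 0)) = 0
  g_2((-2, 0)) = 0
Stationarity residual: grad f(x) + sum_i lambda_i a_i = (0, 0)
  -> stationarity OK
Primal feasibility (all g_i <= 0): OK
Dual feasibility (all lambda_i >= 0): FAILS
Complementary slackness (lambda_i * g_i(x) = 0 for all i): OK

Verdict: the first failing condition is dual_feasibility -> dual.

dual


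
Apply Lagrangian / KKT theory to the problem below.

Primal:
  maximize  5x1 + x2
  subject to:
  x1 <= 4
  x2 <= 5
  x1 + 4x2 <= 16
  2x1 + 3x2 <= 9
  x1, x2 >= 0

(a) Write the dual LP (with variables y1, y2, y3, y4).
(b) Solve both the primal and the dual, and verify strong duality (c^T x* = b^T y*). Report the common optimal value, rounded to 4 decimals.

The standard primal-dual pair for 'max c^T x s.t. A x <= b, x >= 0' is:
  Dual:  min b^T y  s.t.  A^T y >= c,  y >= 0.

So the dual LP is:
  minimize  4y1 + 5y2 + 16y3 + 9y4
  subject to:
    y1 + y3 + 2y4 >= 5
    y2 + 4y3 + 3y4 >= 1
    y1, y2, y3, y4 >= 0

Solving the primal: x* = (4, 0.3333).
  primal value c^T x* = 20.3333.
Solving the dual: y* = (4.3333, 0, 0, 0.3333).
  dual value b^T y* = 20.3333.
Strong duality: c^T x* = b^T y*. Confirmed.

20.3333


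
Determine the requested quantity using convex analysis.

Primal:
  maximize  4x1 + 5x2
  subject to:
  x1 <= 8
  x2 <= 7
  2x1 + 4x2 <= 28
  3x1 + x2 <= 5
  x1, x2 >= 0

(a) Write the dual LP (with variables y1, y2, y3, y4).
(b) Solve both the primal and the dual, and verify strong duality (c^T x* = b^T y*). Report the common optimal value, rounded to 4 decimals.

The standard primal-dual pair for 'max c^T x s.t. A x <= b, x >= 0' is:
  Dual:  min b^T y  s.t.  A^T y >= c,  y >= 0.

So the dual LP is:
  minimize  8y1 + 7y2 + 28y3 + 5y4
  subject to:
    y1 + 2y3 + 3y4 >= 4
    y2 + 4y3 + y4 >= 5
    y1, y2, y3, y4 >= 0

Solving the primal: x* = (0, 5).
  primal value c^T x* = 25.
Solving the dual: y* = (0, 0, 0, 5).
  dual value b^T y* = 25.
Strong duality: c^T x* = b^T y*. Confirmed.

25


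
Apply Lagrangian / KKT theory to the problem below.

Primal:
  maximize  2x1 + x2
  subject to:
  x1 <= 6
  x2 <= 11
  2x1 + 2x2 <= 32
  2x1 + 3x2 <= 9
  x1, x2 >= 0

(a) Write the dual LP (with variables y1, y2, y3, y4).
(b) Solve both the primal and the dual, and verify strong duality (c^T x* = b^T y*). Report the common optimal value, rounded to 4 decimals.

The standard primal-dual pair for 'max c^T x s.t. A x <= b, x >= 0' is:
  Dual:  min b^T y  s.t.  A^T y >= c,  y >= 0.

So the dual LP is:
  minimize  6y1 + 11y2 + 32y3 + 9y4
  subject to:
    y1 + 2y3 + 2y4 >= 2
    y2 + 2y3 + 3y4 >= 1
    y1, y2, y3, y4 >= 0

Solving the primal: x* = (4.5, 0).
  primal value c^T x* = 9.
Solving the dual: y* = (0, 0, 0, 1).
  dual value b^T y* = 9.
Strong duality: c^T x* = b^T y*. Confirmed.

9


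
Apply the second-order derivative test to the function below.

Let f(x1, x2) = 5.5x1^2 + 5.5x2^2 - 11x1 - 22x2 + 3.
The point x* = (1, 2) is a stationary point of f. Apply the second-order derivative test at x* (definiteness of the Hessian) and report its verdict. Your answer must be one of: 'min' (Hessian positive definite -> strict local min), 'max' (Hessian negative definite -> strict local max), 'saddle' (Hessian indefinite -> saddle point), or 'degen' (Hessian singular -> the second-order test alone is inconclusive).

Compute the Hessian H = grad^2 f:
  H = [[11, 0], [0, 11]]
Verify stationarity: grad f(x*) = H x* + g = (0, 0).
Eigenvalues of H: 11, 11.
Both eigenvalues > 0, so H is positive definite -> x* is a strict local min.

min


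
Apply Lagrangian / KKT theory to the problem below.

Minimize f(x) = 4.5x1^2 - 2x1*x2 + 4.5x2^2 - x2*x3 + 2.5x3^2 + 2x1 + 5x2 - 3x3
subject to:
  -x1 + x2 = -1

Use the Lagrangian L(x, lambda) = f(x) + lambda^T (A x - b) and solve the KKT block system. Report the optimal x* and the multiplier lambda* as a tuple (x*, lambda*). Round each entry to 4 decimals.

Form the Lagrangian:
  L(x, lambda) = (1/2) x^T Q x + c^T x + lambda^T (A x - b)
Stationarity (grad_x L = 0): Q x + c + A^T lambda = 0.
Primal feasibility: A x = b.

This gives the KKT block system:
  [ Q   A^T ] [ x     ]   [-c ]
  [ A    0  ] [ lambda ] = [ b ]

Solving the linear system:
  x*      = (0.029, -0.971, 0.4058)
  lambda* = (4.2029)
  f(x*)   = -0.9058

x* = (0.029, -0.971, 0.4058), lambda* = (4.2029)


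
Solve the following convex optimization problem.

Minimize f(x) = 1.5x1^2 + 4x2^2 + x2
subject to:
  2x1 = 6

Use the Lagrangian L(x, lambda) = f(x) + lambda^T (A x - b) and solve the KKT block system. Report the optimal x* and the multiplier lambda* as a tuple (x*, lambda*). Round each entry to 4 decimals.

Form the Lagrangian:
  L(x, lambda) = (1/2) x^T Q x + c^T x + lambda^T (A x - b)
Stationarity (grad_x L = 0): Q x + c + A^T lambda = 0.
Primal feasibility: A x = b.

This gives the KKT block system:
  [ Q   A^T ] [ x     ]   [-c ]
  [ A    0  ] [ lambda ] = [ b ]

Solving the linear system:
  x*      = (3, -0.125)
  lambda* = (-4.5)
  f(x*)   = 13.4375

x* = (3, -0.125), lambda* = (-4.5)


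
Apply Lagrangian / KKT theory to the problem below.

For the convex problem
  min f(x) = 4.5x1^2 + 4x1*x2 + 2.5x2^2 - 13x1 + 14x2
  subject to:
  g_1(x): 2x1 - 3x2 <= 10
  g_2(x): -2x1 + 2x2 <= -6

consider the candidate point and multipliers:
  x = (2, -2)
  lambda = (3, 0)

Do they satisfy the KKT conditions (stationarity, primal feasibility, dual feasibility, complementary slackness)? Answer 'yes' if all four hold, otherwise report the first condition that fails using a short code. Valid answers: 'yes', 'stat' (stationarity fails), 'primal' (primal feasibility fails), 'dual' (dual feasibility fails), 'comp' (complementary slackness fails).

Gradient of f: grad f(x) = Q x + c = (-3, 12)
Constraint values g_i(x) = a_i^T x - b_i:
  g_1((2, -2)) = 0
  g_2((2, -2)) = -2
Stationarity residual: grad f(x) + sum_i lambda_i a_i = (3, 3)
  -> stationarity FAILS
Primal feasibility (all g_i <= 0): OK
Dual feasibility (all lambda_i >= 0): OK
Complementary slackness (lambda_i * g_i(x) = 0 for all i): OK

Verdict: the first failing condition is stationarity -> stat.

stat


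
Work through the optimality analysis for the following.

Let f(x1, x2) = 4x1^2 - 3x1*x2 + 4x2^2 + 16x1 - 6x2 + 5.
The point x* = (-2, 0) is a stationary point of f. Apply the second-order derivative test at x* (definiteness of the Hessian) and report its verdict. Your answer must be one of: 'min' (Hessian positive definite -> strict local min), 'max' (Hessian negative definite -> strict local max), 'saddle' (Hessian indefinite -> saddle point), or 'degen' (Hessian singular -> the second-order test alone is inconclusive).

Compute the Hessian H = grad^2 f:
  H = [[8, -3], [-3, 8]]
Verify stationarity: grad f(x*) = H x* + g = (0, 0).
Eigenvalues of H: 5, 11.
Both eigenvalues > 0, so H is positive definite -> x* is a strict local min.

min


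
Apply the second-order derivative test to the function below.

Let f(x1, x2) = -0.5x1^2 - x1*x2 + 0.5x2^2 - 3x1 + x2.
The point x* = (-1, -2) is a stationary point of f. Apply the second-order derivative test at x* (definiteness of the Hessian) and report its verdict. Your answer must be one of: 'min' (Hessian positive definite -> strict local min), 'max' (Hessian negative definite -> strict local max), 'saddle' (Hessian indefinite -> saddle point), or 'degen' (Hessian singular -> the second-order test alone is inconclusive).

Compute the Hessian H = grad^2 f:
  H = [[-1, -1], [-1, 1]]
Verify stationarity: grad f(x*) = H x* + g = (0, 0).
Eigenvalues of H: -1.4142, 1.4142.
Eigenvalues have mixed signs, so H is indefinite -> x* is a saddle point.

saddle


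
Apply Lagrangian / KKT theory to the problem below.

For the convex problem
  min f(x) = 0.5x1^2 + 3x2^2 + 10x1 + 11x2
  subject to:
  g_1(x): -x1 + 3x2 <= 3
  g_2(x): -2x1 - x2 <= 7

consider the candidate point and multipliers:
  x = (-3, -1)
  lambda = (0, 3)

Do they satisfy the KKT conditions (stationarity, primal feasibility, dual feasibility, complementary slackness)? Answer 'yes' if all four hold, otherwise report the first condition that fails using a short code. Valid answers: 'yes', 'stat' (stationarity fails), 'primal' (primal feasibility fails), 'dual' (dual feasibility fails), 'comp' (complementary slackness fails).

Gradient of f: grad f(x) = Q x + c = (7, 5)
Constraint values g_i(x) = a_i^T x - b_i:
  g_1((-3, -1)) = -3
  g_2((-3, -1)) = 0
Stationarity residual: grad f(x) + sum_i lambda_i a_i = (1, 2)
  -> stationarity FAILS
Primal feasibility (all g_i <= 0): OK
Dual feasibility (all lambda_i >= 0): OK
Complementary slackness (lambda_i * g_i(x) = 0 for all i): OK

Verdict: the first failing condition is stationarity -> stat.

stat


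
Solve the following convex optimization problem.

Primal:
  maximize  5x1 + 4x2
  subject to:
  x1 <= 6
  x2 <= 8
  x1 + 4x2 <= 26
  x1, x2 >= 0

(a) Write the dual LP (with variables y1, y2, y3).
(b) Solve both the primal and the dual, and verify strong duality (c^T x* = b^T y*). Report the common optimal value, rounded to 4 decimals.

The standard primal-dual pair for 'max c^T x s.t. A x <= b, x >= 0' is:
  Dual:  min b^T y  s.t.  A^T y >= c,  y >= 0.

So the dual LP is:
  minimize  6y1 + 8y2 + 26y3
  subject to:
    y1 + y3 >= 5
    y2 + 4y3 >= 4
    y1, y2, y3 >= 0

Solving the primal: x* = (6, 5).
  primal value c^T x* = 50.
Solving the dual: y* = (4, 0, 1).
  dual value b^T y* = 50.
Strong duality: c^T x* = b^T y*. Confirmed.

50


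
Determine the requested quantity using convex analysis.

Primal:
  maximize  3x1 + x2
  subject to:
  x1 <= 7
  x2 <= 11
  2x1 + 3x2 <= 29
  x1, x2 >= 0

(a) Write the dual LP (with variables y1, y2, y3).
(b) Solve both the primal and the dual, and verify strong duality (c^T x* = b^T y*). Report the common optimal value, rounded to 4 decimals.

The standard primal-dual pair for 'max c^T x s.t. A x <= b, x >= 0' is:
  Dual:  min b^T y  s.t.  A^T y >= c,  y >= 0.

So the dual LP is:
  minimize  7y1 + 11y2 + 29y3
  subject to:
    y1 + 2y3 >= 3
    y2 + 3y3 >= 1
    y1, y2, y3 >= 0

Solving the primal: x* = (7, 5).
  primal value c^T x* = 26.
Solving the dual: y* = (2.3333, 0, 0.3333).
  dual value b^T y* = 26.
Strong duality: c^T x* = b^T y*. Confirmed.

26


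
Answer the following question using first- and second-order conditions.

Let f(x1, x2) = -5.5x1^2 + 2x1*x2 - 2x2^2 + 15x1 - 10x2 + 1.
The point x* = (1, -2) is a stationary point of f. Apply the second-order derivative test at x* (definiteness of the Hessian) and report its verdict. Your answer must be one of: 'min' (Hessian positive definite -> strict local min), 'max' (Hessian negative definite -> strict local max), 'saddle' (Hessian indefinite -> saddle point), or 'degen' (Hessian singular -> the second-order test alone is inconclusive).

Compute the Hessian H = grad^2 f:
  H = [[-11, 2], [2, -4]]
Verify stationarity: grad f(x*) = H x* + g = (0, 0).
Eigenvalues of H: -11.5311, -3.4689.
Both eigenvalues < 0, so H is negative definite -> x* is a strict local max.

max


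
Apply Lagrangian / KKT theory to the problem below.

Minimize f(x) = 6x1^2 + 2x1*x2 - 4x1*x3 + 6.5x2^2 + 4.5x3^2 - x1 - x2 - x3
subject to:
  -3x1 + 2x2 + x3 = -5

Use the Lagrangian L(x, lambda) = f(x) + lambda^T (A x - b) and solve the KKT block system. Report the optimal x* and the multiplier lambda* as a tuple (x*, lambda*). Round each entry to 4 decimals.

Form the Lagrangian:
  L(x, lambda) = (1/2) x^T Q x + c^T x + lambda^T (A x - b)
Stationarity (grad_x L = 0): Q x + c + A^T lambda = 0.
Primal feasibility: A x = b.

This gives the KKT block system:
  [ Q   A^T ] [ x     ]   [-c ]
  [ A    0  ] [ lambda ] = [ b ]

Solving the linear system:
  x*      = (1.2644, -0.7218, 0.2367)
  lambda* = (3.9273)
  f(x*)   = 9.4287

x* = (1.2644, -0.7218, 0.2367), lambda* = (3.9273)


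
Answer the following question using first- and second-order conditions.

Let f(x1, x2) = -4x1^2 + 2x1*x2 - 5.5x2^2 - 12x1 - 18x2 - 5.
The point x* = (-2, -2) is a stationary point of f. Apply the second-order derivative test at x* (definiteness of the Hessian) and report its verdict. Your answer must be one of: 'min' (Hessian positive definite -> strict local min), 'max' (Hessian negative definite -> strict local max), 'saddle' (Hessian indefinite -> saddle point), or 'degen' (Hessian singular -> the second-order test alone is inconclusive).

Compute the Hessian H = grad^2 f:
  H = [[-8, 2], [2, -11]]
Verify stationarity: grad f(x*) = H x* + g = (0, 0).
Eigenvalues of H: -12, -7.
Both eigenvalues < 0, so H is negative definite -> x* is a strict local max.

max


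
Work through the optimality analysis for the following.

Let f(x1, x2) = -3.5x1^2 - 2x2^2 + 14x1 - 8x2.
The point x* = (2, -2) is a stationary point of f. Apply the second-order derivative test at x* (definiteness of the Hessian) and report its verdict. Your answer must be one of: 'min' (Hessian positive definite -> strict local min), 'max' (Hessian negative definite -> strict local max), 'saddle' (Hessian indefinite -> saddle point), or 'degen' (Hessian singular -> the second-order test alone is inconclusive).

Compute the Hessian H = grad^2 f:
  H = [[-7, 0], [0, -4]]
Verify stationarity: grad f(x*) = H x* + g = (0, 0).
Eigenvalues of H: -7, -4.
Both eigenvalues < 0, so H is negative definite -> x* is a strict local max.

max


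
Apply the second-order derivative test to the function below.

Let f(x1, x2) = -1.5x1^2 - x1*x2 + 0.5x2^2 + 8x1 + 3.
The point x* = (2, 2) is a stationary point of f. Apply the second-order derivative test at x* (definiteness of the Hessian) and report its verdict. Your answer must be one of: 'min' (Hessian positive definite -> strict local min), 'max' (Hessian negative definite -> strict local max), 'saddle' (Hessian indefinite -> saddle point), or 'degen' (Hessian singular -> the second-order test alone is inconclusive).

Compute the Hessian H = grad^2 f:
  H = [[-3, -1], [-1, 1]]
Verify stationarity: grad f(x*) = H x* + g = (0, 0).
Eigenvalues of H: -3.2361, 1.2361.
Eigenvalues have mixed signs, so H is indefinite -> x* is a saddle point.

saddle
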